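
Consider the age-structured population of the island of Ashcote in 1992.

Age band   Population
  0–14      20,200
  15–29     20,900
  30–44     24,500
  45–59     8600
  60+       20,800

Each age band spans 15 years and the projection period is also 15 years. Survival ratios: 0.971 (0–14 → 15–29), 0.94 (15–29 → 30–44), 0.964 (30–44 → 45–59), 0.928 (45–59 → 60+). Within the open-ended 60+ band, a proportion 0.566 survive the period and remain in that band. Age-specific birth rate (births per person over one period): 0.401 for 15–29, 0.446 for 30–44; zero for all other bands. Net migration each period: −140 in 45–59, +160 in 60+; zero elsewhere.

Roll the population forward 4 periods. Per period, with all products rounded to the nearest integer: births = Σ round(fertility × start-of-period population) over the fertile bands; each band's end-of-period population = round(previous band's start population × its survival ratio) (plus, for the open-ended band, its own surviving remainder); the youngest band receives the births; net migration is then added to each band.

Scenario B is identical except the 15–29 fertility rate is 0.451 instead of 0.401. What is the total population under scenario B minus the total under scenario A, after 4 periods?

4830

After projecting period 1:
Births: 20900 × 0.401 = 8381  |  24500 × 0.446 = 10927 — total 19308
15–29: 20200 × 0.971 = 19614
30–44: 20900 × 0.94 = 19646
45–59: 24500 × 0.964 = 23618
60+: 8600 × 0.928 + 20800 × 0.566 = 7981 + 11773 = 19754
Net migration: 45–59 − 140 → 23478; 60+ + 160 → 19914
End of period: [19308, 19614, 19646, 23478, 19914]
After projecting period 2:
Births: 19614 × 0.401 = 7865  |  19646 × 0.446 = 8762 — total 16627
15–29: 19308 × 0.971 = 18748
30–44: 19614 × 0.94 = 18437
45–59: 19646 × 0.964 = 18939
60+: 23478 × 0.928 + 19914 × 0.566 = 21788 + 11271 = 33059
Net migration: 45–59 − 140 → 18799; 60+ + 160 → 33219
End of period: [16627, 18748, 18437, 18799, 33219]
After projecting period 3:
Births: 18748 × 0.401 = 7518  |  18437 × 0.446 = 8223 — total 15741
15–29: 16627 × 0.971 = 16145
30–44: 18748 × 0.94 = 17623
45–59: 18437 × 0.964 = 17773
60+: 18799 × 0.928 + 33219 × 0.566 = 17445 + 18802 = 36247
Net migration: 45–59 − 140 → 17633; 60+ + 160 → 36407
End of period: [15741, 16145, 17623, 17633, 36407]
After projecting period 4:
Births: 16145 × 0.401 = 6474  |  17623 × 0.446 = 7860 — total 14334
15–29: 15741 × 0.971 = 15285
30–44: 16145 × 0.94 = 15176
45–59: 17623 × 0.964 = 16989
60+: 17633 × 0.928 + 36407 × 0.566 = 16363 + 20606 = 36969
Net migration: 45–59 − 140 → 16849; 60+ + 160 → 37129
End of period: [14334, 15285, 15176, 16849, 37129]
Scenario A total after 4 periods: 98773
Scenario B projection —
After projecting period 1:
Births: 20900 × 0.451 = 9426  |  24500 × 0.446 = 10927 — total 20353
15–29: 20200 × 0.971 = 19614
30–44: 20900 × 0.94 = 19646
45–59: 24500 × 0.964 = 23618
60+: 8600 × 0.928 + 20800 × 0.566 = 7981 + 11773 = 19754
Net migration: 45–59 − 140 → 23478; 60+ + 160 → 19914
End of period: [20353, 19614, 19646, 23478, 19914]
After projecting period 2:
Births: 19614 × 0.451 = 8846  |  19646 × 0.446 = 8762 — total 17608
15–29: 20353 × 0.971 = 19763
30–44: 19614 × 0.94 = 18437
45–59: 19646 × 0.964 = 18939
60+: 23478 × 0.928 + 19914 × 0.566 = 21788 + 11271 = 33059
Net migration: 45–59 − 140 → 18799; 60+ + 160 → 33219
End of period: [17608, 19763, 18437, 18799, 33219]
After projecting period 3:
Births: 19763 × 0.451 = 8913  |  18437 × 0.446 = 8223 — total 17136
15–29: 17608 × 0.971 = 17097
30–44: 19763 × 0.94 = 18577
45–59: 18437 × 0.964 = 17773
60+: 18799 × 0.928 + 33219 × 0.566 = 17445 + 18802 = 36247
Net migration: 45–59 − 140 → 17633; 60+ + 160 → 36407
End of period: [17136, 17097, 18577, 17633, 36407]
After projecting period 4:
Births: 17097 × 0.451 = 7711  |  18577 × 0.446 = 8285 — total 15996
15–29: 17136 × 0.971 = 16639
30–44: 17097 × 0.94 = 16071
45–59: 18577 × 0.964 = 17908
60+: 17633 × 0.928 + 36407 × 0.566 = 16363 + 20606 = 36969
Net migration: 45–59 − 140 → 17768; 60+ + 160 → 37129
End of period: [15996, 16639, 16071, 17768, 37129]
Scenario B total after 4 periods: 103603
Difference B − A = 103603 − 98773 = 4830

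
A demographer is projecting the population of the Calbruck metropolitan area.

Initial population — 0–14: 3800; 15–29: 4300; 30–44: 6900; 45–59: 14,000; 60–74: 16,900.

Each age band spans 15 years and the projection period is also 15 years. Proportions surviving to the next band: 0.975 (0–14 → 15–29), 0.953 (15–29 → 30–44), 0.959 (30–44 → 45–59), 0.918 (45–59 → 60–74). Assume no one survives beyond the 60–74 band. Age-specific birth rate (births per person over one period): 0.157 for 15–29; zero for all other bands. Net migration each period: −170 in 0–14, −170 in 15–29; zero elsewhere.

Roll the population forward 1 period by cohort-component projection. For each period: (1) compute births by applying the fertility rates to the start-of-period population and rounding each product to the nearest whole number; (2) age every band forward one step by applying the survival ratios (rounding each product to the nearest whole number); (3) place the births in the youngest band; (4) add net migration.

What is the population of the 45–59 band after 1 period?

6617

[period 1]
Births: 4300 × 0.157 = 675
15–29: 3800 × 0.975 = 3705
30–44: 4300 × 0.953 = 4098
45–59: 6900 × 0.959 = 6617
60–74: 14000 × 0.918 = 12852
Net migration: 0–14 − 170 → 505; 15–29 − 170 → 3535
Giving 505 / 3535 / 4098 / 6617 / 12852.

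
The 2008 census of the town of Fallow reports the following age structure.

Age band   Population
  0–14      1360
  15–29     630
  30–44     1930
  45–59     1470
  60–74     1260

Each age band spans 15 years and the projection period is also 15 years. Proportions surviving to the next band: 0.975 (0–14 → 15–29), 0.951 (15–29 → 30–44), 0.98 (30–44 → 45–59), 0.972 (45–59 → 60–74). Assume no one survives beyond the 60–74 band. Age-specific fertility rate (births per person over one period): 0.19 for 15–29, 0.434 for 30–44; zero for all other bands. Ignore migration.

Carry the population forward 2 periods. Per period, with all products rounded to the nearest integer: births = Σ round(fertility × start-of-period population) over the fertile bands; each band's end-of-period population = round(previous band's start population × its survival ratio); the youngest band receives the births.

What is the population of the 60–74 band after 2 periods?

1838

— Period 1 —
Births: 630 * 0.19 = 120  |  1930 * 0.434 = 838 → total 958
15–29: 1360 * 0.975 = 1326
30–44: 630 * 0.951 = 599
45–59: 1930 * 0.98 = 1891
60–74: 1470 * 0.972 = 1429
→ [958, 1326, 599, 1891, 1429]
— Period 2 —
Births: 1326 * 0.19 = 252  |  599 * 0.434 = 260 → total 512
15–29: 958 * 0.975 = 934
30–44: 1326 * 0.951 = 1261
45–59: 599 * 0.98 = 587
60–74: 1891 * 0.972 = 1838
→ [512, 934, 1261, 587, 1838]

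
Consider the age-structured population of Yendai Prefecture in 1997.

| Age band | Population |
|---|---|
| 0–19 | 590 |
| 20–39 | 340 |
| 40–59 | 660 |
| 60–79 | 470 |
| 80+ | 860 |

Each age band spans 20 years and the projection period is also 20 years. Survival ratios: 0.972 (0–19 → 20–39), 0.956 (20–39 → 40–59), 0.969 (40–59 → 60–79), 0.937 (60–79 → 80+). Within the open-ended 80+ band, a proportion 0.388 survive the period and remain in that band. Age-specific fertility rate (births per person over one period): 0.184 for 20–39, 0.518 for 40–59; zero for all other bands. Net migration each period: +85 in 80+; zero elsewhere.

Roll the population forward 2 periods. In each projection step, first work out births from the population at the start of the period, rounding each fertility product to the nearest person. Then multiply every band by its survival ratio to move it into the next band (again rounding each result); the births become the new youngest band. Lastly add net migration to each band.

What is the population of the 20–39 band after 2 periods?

[period 1]
Births: 340 * 0.184 = 63  |  660 * 0.518 = 342 → 405
20–39: 590 * 0.972 = 573
40–59: 340 * 0.956 = 325
60–79: 660 * 0.969 = 640
80+: 470 * 0.937 + 860 * 0.388 = 440 + 334 = 774
Net migration: 80+ + 85 → 859
→ [405, 573, 325, 640, 859]
[period 2]
Births: 573 * 0.184 = 105  |  325 * 0.518 = 168 → 273
20–39: 405 * 0.972 = 394
40–59: 573 * 0.956 = 548
60–79: 325 * 0.969 = 315
80+: 640 * 0.937 + 859 * 0.388 = 600 + 333 = 933
Net migration: 80+ + 85 → 1018
→ [273, 394, 548, 315, 1018]

394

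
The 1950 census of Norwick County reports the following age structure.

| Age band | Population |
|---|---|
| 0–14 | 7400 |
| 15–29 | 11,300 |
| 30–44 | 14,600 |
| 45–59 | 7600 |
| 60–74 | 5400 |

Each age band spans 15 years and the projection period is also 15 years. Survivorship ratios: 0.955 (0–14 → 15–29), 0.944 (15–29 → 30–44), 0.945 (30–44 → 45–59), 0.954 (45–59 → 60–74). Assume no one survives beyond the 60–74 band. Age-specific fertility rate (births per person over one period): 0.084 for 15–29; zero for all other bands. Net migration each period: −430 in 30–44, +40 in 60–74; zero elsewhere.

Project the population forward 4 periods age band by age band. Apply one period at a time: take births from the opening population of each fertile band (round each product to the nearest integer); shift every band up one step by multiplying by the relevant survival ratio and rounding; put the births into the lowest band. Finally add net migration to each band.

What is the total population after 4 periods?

Numbering the bands 1..5 from youngest to oldest:
After projecting period 1:
Births: 11300 × 0.084 = 949
Band 2: 7400 × 0.955 = 7067
Band 3: 11300 × 0.944 = 10667
Band 4: 14600 × 0.945 = 13797
Band 5: 7600 × 0.954 = 7250
Net migration: Band 3 − 430 → 10237; Band 5 + 40 → 7290
End of period: [949, 7067, 10237, 13797, 7290]
After projecting period 2:
Births: 7067 × 0.084 = 594
Band 2: 949 × 0.955 = 906
Band 3: 7067 × 0.944 = 6671
Band 4: 10237 × 0.945 = 9674
Band 5: 13797 × 0.954 = 13162
Net migration: Band 3 − 430 → 6241; Band 5 + 40 → 13202
End of period: [594, 906, 6241, 9674, 13202]
After projecting period 3:
Births: 906 × 0.084 = 76
Band 2: 594 × 0.955 = 567
Band 3: 906 × 0.944 = 855
Band 4: 6241 × 0.945 = 5898
Band 5: 9674 × 0.954 = 9229
Net migration: Band 3 − 430 → 425; Band 5 + 40 → 9269
End of period: [76, 567, 425, 5898, 9269]
After projecting period 4:
Births: 567 × 0.084 = 48
Band 2: 76 × 0.955 = 73
Band 3: 567 × 0.944 = 535
Band 4: 425 × 0.945 = 402
Band 5: 5898 × 0.954 = 5627
Net migration: Band 3 − 430 → 105; Band 5 + 40 → 5667
End of period: [48, 73, 105, 402, 5667]
Total after period 4: 48 + 73 + 105 + 402 + 5667 = 6295

6295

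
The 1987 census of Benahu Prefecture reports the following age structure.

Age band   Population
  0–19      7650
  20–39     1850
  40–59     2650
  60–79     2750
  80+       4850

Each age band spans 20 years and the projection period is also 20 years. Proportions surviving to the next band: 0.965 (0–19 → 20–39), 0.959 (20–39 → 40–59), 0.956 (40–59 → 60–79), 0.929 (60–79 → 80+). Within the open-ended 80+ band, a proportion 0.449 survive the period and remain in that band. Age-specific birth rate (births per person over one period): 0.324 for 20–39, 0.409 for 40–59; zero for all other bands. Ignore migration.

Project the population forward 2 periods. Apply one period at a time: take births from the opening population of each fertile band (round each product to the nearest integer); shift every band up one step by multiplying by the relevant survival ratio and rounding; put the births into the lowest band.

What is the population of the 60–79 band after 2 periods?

1696

[period 1]
Births: 1850 × 0.324 = 599, 2650 × 0.409 = 1084 → 1683
20–39: 7650 × 0.965 = 7382
40–59: 1850 × 0.959 = 1774
60–79: 2650 × 0.956 = 2533
80+: 2750 × 0.929 + 4850 × 0.449 = 2555 + 2178 = 4733
→ [1683, 7382, 1774, 2533, 4733]
[period 2]
Births: 7382 × 0.324 = 2392, 1774 × 0.409 = 726 → 3118
20–39: 1683 × 0.965 = 1624
40–59: 7382 × 0.959 = 7079
60–79: 1774 × 0.956 = 1696
80+: 2533 × 0.929 + 4733 × 0.449 = 2353 + 2125 = 4478
→ [3118, 1624, 7079, 1696, 4478]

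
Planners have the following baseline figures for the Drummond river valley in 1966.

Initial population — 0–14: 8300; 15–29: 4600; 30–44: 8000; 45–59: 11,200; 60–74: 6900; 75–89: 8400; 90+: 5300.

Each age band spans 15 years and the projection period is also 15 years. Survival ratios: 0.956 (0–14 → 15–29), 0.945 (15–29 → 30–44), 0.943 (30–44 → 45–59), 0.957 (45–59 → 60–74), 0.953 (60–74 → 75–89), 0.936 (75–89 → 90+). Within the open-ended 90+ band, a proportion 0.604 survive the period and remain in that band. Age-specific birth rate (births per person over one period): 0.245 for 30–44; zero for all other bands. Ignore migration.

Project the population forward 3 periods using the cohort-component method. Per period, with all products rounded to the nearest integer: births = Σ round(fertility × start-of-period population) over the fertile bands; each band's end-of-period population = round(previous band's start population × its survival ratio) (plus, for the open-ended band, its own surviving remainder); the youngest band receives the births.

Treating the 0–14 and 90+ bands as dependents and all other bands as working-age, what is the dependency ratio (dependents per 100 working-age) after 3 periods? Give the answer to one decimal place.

Let group 1 be 0–14 through group 7 = 90+.
After projecting period 1:
Births: 8000 × 0.245 = 1960
Group 2: 8300 × 0.956 = 7935
Group 3: 4600 × 0.945 = 4347
Group 4: 8000 × 0.943 = 7544
Group 5: 11200 × 0.957 = 10718
Group 6: 6900 × 0.953 = 6576
Group 7: 8400 × 0.936 + 5300 × 0.604 = 7862 + 3201 = 11063
Giving 1960 / 7935 / 4347 / 7544 / 10718 / 6576 / 11063.
After projecting period 2:
Births: 4347 × 0.245 = 1065
Group 2: 1960 × 0.956 = 1874
Group 3: 7935 × 0.945 = 7499
Group 4: 4347 × 0.943 = 4099
Group 5: 7544 × 0.957 = 7220
Group 6: 10718 × 0.953 = 10214
Group 7: 6576 × 0.936 + 11063 × 0.604 = 6155 + 6682 = 12837
Giving 1065 / 1874 / 7499 / 4099 / 7220 / 10214 / 12837.
After projecting period 3:
Births: 7499 × 0.245 = 1837
Group 2: 1065 × 0.956 = 1018
Group 3: 1874 × 0.945 = 1771
Group 4: 7499 × 0.943 = 7072
Group 5: 4099 × 0.957 = 3923
Group 6: 7220 × 0.953 = 6881
Group 7: 10214 × 0.936 + 12837 × 0.604 = 9560 + 7754 = 17314
Giving 1837 / 1018 / 1771 / 7072 / 3923 / 6881 / 17314.
Dependents (band 0–14 + band 90+) = 1837 + 17314 = 19151; working-age = 20665; ratio = 19151/20665 × 100 = 92.7

92.7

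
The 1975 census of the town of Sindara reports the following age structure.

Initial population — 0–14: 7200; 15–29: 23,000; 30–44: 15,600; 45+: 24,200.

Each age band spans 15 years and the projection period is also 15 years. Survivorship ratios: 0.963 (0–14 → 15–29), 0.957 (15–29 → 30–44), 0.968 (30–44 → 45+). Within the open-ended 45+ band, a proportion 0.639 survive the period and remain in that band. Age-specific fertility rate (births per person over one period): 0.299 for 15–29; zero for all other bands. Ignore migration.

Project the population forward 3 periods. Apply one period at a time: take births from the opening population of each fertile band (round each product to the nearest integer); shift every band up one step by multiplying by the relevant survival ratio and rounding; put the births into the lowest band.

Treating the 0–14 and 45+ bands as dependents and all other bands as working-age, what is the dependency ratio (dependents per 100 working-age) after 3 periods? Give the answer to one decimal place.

414.0

Period 1.
Births: 23000 * 0.299 = 6877
15–29: 7200 * 0.963 = 6934
30–44: 23000 * 0.957 = 22011
45+: 15600 * 0.968 + 24200 * 0.639 = 15101 + 15464 = 30565
Population now: 0–14=6877, 15–29=6934, 30–44=22011, 45+=30565
Period 2.
Births: 6934 * 0.299 = 2073
15–29: 6877 * 0.963 = 6623
30–44: 6934 * 0.957 = 6636
45+: 22011 * 0.968 + 30565 * 0.639 = 21307 + 19531 = 40838
Population now: 0–14=2073, 15–29=6623, 30–44=6636, 45+=40838
Period 3.
Births: 6623 * 0.299 = 1980
15–29: 2073 * 0.963 = 1996
30–44: 6623 * 0.957 = 6338
45+: 6636 * 0.968 + 40838 * 0.639 = 6424 + 26095 = 32519
Population now: 0–14=1980, 15–29=1996, 30–44=6338, 45+=32519
Dependents (band 0–14 + band 45+) = 1980 + 32519 = 34499; working-age = 8334; ratio = 34499/8334 × 100 = 414.0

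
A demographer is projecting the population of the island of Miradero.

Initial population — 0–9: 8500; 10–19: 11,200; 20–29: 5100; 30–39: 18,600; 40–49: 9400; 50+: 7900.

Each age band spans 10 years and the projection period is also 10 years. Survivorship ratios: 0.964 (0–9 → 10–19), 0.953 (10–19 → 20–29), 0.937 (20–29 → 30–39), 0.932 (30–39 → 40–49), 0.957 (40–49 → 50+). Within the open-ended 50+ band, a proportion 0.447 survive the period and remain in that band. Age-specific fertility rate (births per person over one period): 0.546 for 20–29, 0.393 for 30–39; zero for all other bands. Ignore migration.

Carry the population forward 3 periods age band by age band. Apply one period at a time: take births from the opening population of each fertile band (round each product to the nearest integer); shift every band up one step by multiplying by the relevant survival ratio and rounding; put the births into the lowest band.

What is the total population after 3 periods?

After projecting period 1:
Births: 5100 * 0.546 = 2785  |  18600 * 0.393 = 7310 — total 10095
10–19: 8500 * 0.964 = 8194
20–29: 11200 * 0.953 = 10674
30–39: 5100 * 0.937 = 4779
40–49: 18600 * 0.932 = 17335
50+: 9400 * 0.957 + 7900 * 0.447 = 8996 + 3531 = 12527
→ [10095, 8194, 10674, 4779, 17335, 12527]
After projecting period 2:
Births: 10674 * 0.546 = 5828  |  4779 * 0.393 = 1878 — total 7706
10–19: 10095 * 0.964 = 9732
20–29: 8194 * 0.953 = 7809
30–39: 10674 * 0.937 = 10002
40–49: 4779 * 0.932 = 4454
50+: 17335 * 0.957 + 12527 * 0.447 = 16590 + 5600 = 22190
→ [7706, 9732, 7809, 10002, 4454, 22190]
After projecting period 3:
Births: 7809 * 0.546 = 4264  |  10002 * 0.393 = 3931 — total 8195
10–19: 7706 * 0.964 = 7429
20–29: 9732 * 0.953 = 9275
30–39: 7809 * 0.937 = 7317
40–49: 10002 * 0.932 = 9322
50+: 4454 * 0.957 + 22190 * 0.447 = 4262 + 9919 = 14181
→ [8195, 7429, 9275, 7317, 9322, 14181]
Total after period 3: 8195 + 7429 + 9275 + 7317 + 9322 + 14181 = 55719

55719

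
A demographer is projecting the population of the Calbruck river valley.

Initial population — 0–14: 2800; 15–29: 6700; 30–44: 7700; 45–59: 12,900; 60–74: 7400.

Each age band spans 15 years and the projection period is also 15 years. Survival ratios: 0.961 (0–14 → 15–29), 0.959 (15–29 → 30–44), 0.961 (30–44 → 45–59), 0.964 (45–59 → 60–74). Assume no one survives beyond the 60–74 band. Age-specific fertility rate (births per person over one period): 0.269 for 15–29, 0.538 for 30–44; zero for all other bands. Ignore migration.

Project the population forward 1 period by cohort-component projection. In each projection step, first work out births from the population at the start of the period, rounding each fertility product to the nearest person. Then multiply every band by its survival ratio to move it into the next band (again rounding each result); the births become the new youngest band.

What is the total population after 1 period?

After projecting period 1:
Births: 6700 * 0.269 = 1802 ; 7700 * 0.538 = 4143 — total 5945
15–29: 2800 * 0.961 = 2691
30–44: 6700 * 0.959 = 6425
45–59: 7700 * 0.961 = 7400
60–74: 12900 * 0.964 = 12436
End of period: [5945, 2691, 6425, 7400, 12436]
Total after period 1: 5945 + 2691 + 6425 + 7400 + 12436 = 34897

34897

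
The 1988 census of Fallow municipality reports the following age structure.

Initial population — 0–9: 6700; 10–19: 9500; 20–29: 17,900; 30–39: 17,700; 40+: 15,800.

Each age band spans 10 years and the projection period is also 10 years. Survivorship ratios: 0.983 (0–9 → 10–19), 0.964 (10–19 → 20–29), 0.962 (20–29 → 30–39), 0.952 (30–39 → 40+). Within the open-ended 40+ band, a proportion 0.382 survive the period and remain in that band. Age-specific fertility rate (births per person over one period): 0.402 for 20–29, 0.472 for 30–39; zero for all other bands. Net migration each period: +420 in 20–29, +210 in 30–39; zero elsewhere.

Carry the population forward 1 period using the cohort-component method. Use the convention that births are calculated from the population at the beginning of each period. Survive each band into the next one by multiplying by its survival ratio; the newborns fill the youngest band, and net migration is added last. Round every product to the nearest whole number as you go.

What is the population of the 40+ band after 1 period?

Numbering the bands 1..5 from youngest to oldest:
[period 1]
Births: 17900 * 0.402 = 7196, 17700 * 0.472 = 8354 → total 15550
Band 2: 6700 * 0.983 = 6586
Band 3: 9500 * 0.964 = 9158
Band 4: 17900 * 0.962 = 17220
Band 5: 17700 * 0.952 + 15800 * 0.382 = 16850 + 6036 = 22886
Net migration: Band 3 + 420 → 9578; Band 4 + 210 → 17430
Giving 15550 / 6586 / 9578 / 17430 / 22886.

22886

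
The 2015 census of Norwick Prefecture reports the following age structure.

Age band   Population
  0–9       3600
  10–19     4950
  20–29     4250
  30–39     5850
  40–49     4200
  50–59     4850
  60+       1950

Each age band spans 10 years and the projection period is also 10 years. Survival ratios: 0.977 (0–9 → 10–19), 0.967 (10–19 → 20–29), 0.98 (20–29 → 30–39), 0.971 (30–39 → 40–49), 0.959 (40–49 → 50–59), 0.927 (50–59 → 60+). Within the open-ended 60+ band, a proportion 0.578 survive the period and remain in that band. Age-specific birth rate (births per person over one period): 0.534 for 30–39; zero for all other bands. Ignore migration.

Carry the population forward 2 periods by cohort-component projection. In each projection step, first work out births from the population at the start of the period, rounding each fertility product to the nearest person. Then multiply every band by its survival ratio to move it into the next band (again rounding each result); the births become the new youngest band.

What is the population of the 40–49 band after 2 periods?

Numbering the bands 1..7 from youngest to oldest:
Period 1:
Births: 5850 * 0.534 = 3124
Band 2: 3600 * 0.977 = 3517
Band 3: 4950 * 0.967 = 4787
Band 4: 4250 * 0.98 = 4165
Band 5: 5850 * 0.971 = 5680
Band 6: 4200 * 0.959 = 4028
Band 7: 4850 * 0.927 + 1950 * 0.578 = 4496 + 1127 = 5623
End of period: [3124, 3517, 4787, 4165, 5680, 4028, 5623]
Period 2:
Births: 4165 * 0.534 = 2224
Band 2: 3124 * 0.977 = 3052
Band 3: 3517 * 0.967 = 3401
Band 4: 4787 * 0.98 = 4691
Band 5: 4165 * 0.971 = 4044
Band 6: 5680 * 0.959 = 5447
Band 7: 4028 * 0.927 + 5623 * 0.578 = 3734 + 3250 = 6984
End of period: [2224, 3052, 3401, 4691, 4044, 5447, 6984]

4044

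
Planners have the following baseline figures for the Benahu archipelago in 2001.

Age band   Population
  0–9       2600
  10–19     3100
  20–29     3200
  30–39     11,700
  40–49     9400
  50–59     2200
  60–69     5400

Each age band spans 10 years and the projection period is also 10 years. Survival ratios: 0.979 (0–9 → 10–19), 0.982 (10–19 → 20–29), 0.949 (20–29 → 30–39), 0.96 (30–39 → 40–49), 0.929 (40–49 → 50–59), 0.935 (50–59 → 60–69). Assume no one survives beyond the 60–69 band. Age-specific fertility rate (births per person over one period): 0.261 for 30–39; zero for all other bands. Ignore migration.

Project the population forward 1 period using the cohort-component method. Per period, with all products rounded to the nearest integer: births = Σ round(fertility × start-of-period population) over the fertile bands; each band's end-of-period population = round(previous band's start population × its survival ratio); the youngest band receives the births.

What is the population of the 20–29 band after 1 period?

3044

[period 1]
Births: 11700 * 0.261 = 3054
10–19: 2600 * 0.979 = 2545
20–29: 3100 * 0.982 = 3044
30–39: 3200 * 0.949 = 3037
40–49: 11700 * 0.96 = 11232
50–59: 9400 * 0.929 = 8733
60–69: 2200 * 0.935 = 2057
Giving 3054 / 2545 / 3044 / 3037 / 11232 / 8733 / 2057.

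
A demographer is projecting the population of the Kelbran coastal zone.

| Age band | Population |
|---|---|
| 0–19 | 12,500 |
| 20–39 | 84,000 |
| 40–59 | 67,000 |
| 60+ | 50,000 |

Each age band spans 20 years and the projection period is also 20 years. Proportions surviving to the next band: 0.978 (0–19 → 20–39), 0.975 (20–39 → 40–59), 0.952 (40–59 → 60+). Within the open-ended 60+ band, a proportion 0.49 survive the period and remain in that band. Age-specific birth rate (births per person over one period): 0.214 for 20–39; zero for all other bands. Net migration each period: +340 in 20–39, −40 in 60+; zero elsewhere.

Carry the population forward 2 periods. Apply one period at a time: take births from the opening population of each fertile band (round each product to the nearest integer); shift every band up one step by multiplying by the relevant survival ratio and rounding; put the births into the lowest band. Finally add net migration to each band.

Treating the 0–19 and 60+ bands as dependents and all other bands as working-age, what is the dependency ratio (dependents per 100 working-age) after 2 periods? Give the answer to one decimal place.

410.5

Let band 1 be 0–19 through band 4 = 60+.
Period 1:
Births: 84000 * 0.214 = 17976
Band 2: 12500 * 0.978 = 12225
Band 3: 84000 * 0.975 = 81900
Band 4: 67000 * 0.952 + 50000 * 0.49 = 63784 + 24500 = 88284
Net migration: Band 2 + 340 → 12565; Band 4 − 40 → 88244
Giving 17976 / 12565 / 81900 / 88244.
Period 2:
Births: 12565 * 0.214 = 2689
Band 2: 17976 * 0.978 = 17581
Band 3: 12565 * 0.975 = 12251
Band 4: 81900 * 0.952 + 88244 * 0.49 = 77969 + 43240 = 121209
Net migration: Band 2 + 340 → 17921; Band 4 − 40 → 121169
Giving 2689 / 17921 / 12251 / 121169.
Dependents (band 0–19 + band 60+) = 2689 + 121169 = 123858; working-age = 30172; ratio = 123858/30172 × 100 = 410.5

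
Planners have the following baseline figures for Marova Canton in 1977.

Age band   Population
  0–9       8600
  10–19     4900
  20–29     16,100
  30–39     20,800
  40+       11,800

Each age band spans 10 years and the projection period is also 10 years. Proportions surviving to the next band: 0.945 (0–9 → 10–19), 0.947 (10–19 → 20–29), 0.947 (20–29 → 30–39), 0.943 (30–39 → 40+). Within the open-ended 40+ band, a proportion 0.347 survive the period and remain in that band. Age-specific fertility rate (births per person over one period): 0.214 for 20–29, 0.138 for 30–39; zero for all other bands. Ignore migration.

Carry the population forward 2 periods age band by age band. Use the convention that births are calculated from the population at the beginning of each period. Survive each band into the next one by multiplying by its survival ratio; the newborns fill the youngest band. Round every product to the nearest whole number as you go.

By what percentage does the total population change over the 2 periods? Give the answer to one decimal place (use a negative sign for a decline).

-29.6

[period 1]
Births: 16100 * 0.214 = 3445, 20800 * 0.138 = 2870 → total 6315
10–19: 8600 * 0.945 = 8127
20–29: 4900 * 0.947 = 4640
30–39: 16100 * 0.947 = 15247
40+: 20800 * 0.943 + 11800 * 0.347 = 19614 + 4095 = 23709
End of period: [6315, 8127, 4640, 15247, 23709]
[period 2]
Births: 4640 * 0.214 = 993, 15247 * 0.138 = 2104 → total 3097
10–19: 6315 * 0.945 = 5968
20–29: 8127 * 0.947 = 7696
30–39: 4640 * 0.947 = 4394
40+: 15247 * 0.943 + 23709 * 0.347 = 14378 + 8227 = 22605
End of period: [3097, 5968, 7696, 4394, 22605]
Total: 62200 → 43760; change = -18440; percentage change = -29.6%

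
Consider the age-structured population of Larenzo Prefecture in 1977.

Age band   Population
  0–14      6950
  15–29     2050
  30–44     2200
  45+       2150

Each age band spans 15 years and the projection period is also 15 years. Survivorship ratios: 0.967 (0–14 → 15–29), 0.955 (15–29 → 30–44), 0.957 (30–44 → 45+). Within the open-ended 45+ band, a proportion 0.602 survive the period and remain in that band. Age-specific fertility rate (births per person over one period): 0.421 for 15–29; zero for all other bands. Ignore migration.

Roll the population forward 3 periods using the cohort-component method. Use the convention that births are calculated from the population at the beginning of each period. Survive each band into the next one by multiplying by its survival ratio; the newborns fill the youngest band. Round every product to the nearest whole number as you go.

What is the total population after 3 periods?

12389

Numbering the groups 1..4 from youngest to oldest:
Period 1:
Births: 2050 * 0.421 = 863
Group 2: 6950 * 0.967 = 6721
Group 3: 2050 * 0.955 = 1958
Group 4: 2200 * 0.957 + 2150 * 0.602 = 2105 + 1294 = 3399
Giving 863 / 6721 / 1958 / 3399.
Period 2:
Births: 6721 * 0.421 = 2830
Group 2: 863 * 0.967 = 835
Group 3: 6721 * 0.955 = 6419
Group 4: 1958 * 0.957 + 3399 * 0.602 = 1874 + 2046 = 3920
Giving 2830 / 835 / 6419 / 3920.
Period 3:
Births: 835 * 0.421 = 352
Group 2: 2830 * 0.967 = 2737
Group 3: 835 * 0.955 = 797
Group 4: 6419 * 0.957 + 3920 * 0.602 = 6143 + 2360 = 8503
Giving 352 / 2737 / 797 / 8503.
Total after period 3: 352 + 2737 + 797 + 8503 = 12389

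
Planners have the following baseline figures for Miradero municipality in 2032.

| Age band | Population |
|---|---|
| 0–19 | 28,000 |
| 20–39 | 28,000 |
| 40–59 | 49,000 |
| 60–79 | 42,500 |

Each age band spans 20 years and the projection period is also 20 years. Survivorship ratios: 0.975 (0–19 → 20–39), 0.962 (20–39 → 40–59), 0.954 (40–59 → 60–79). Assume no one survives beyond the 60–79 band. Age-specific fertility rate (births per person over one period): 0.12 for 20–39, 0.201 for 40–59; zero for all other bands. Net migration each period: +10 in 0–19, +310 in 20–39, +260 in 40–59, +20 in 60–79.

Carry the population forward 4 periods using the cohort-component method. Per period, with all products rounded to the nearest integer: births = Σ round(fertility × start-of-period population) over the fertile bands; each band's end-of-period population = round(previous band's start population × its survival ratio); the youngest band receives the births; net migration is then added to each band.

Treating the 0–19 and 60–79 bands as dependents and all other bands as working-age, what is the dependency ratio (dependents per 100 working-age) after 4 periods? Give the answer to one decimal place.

100.9

— Period 1 —
Births: 28000 × 0.12 = 3360  |  49000 × 0.201 = 9849 — total 13209
20–39: 28000 × 0.975 = 27300
40–59: 28000 × 0.962 = 26936
60–79: 49000 × 0.954 = 46746
Net migration: 0–19 + 10 → 13219; 20–39 + 310 → 27610; 40–59 + 260 → 27196; 60–79 + 20 → 46766
Population now: 0–19=13219, 20–39=27610, 40–59=27196, 60–79=46766
— Period 2 —
Births: 27610 × 0.12 = 3313  |  27196 × 0.201 = 5466 — total 8779
20–39: 13219 × 0.975 = 12889
40–59: 27610 × 0.962 = 26561
60–79: 27196 × 0.954 = 25945
Net migration: 0–19 + 10 → 8789; 20–39 + 310 → 13199; 40–59 + 260 → 26821; 60–79 + 20 → 25965
Population now: 0–19=8789, 20–39=13199, 40–59=26821, 60–79=25965
— Period 3 —
Births: 13199 × 0.12 = 1584  |  26821 × 0.201 = 5391 — total 6975
20–39: 8789 × 0.975 = 8569
40–59: 13199 × 0.962 = 12697
60–79: 26821 × 0.954 = 25587
Net migration: 0–19 + 10 → 6985; 20–39 + 310 → 8879; 40–59 + 260 → 12957; 60–79 + 20 → 25607
Population now: 0–19=6985, 20–39=8879, 40–59=12957, 60–79=25607
— Period 4 —
Births: 8879 × 0.12 = 1065  |  12957 × 0.201 = 2604 — total 3669
20–39: 6985 × 0.975 = 6810
40–59: 8879 × 0.962 = 8542
60–79: 12957 × 0.954 = 12361
Net migration: 0–19 + 10 → 3679; 20–39 + 310 → 7120; 40–59 + 260 → 8802; 60–79 + 20 → 12381
Population now: 0–19=3679, 20–39=7120, 40–59=8802, 60–79=12381
Dependents (band 0–19 + band 60–79) = 3679 + 12381 = 16060; working-age = 15922; ratio = 16060/15922 × 100 = 100.9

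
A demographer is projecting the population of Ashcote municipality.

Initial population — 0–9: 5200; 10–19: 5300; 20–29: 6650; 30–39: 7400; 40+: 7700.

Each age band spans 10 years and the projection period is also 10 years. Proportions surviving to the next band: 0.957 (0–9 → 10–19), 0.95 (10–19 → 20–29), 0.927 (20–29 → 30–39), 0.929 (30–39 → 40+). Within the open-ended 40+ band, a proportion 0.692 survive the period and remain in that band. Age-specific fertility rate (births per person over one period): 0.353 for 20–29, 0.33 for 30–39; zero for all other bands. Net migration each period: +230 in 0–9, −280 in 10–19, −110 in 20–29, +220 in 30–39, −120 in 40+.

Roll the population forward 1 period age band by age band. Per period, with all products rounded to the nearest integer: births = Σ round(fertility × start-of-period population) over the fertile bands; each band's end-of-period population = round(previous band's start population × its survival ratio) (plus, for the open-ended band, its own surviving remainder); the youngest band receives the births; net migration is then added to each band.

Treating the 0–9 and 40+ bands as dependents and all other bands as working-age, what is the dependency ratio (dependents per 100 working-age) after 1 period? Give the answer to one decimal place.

Numbering the groups 1..5 from youngest to oldest:
After projecting period 1:
Births: 6650 × 0.353 = 2347, 7400 × 0.33 = 2442 — total 4789
Group 2: 5200 × 0.957 = 4976
Group 3: 5300 × 0.95 = 5035
Group 4: 6650 × 0.927 = 6165
Group 5: 7400 × 0.929 + 7700 × 0.692 = 6875 + 5328 = 12203
Net migration: Group 1 + 230 → 5019; Group 2 − 280 → 4696; Group 3 − 110 → 4925; Group 4 + 220 → 6385; Group 5 − 120 → 12083
End of period: [5019, 4696, 4925, 6385, 12083]
Dependents (band 0–9 + band 40+) = 5019 + 12083 = 17102; working-age = 16006; ratio = 17102/16006 × 100 = 106.8

106.8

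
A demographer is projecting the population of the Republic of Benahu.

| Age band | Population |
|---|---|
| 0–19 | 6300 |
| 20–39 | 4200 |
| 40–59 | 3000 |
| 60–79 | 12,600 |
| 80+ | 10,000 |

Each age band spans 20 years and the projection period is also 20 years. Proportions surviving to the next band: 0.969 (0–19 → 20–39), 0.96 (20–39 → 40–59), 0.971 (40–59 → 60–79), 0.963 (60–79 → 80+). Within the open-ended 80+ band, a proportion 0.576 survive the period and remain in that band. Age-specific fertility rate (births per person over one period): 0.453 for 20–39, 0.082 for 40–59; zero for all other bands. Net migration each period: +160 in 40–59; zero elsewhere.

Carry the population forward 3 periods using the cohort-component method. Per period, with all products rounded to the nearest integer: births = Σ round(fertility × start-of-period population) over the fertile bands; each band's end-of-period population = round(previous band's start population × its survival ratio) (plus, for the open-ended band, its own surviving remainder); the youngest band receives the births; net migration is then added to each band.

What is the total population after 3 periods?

23928

— Period 1 —
Births: 4200 * 0.453 = 1903 ; 3000 * 0.082 = 246 → 2149
20–39: 6300 * 0.969 = 6105
40–59: 4200 * 0.96 = 4032
60–79: 3000 * 0.971 = 2913
80+: 12600 * 0.963 + 10000 * 0.576 = 12134 + 5760 = 17894
Net migration: 40–59 + 160 → 4192
Population now: 0–19=2149, 20–39=6105, 40–59=4192, 60–79=2913, 80+=17894
— Period 2 —
Births: 6105 * 0.453 = 2766 ; 4192 * 0.082 = 344 → 3110
20–39: 2149 * 0.969 = 2082
40–59: 6105 * 0.96 = 5861
60–79: 4192 * 0.971 = 4070
80+: 2913 * 0.963 + 17894 * 0.576 = 2805 + 10307 = 13112
Net migration: 40–59 + 160 → 6021
Population now: 0–19=3110, 20–39=2082, 40–59=6021, 60–79=4070, 80+=13112
— Period 3 —
Births: 2082 * 0.453 = 943 ; 6021 * 0.082 = 494 → 1437
20–39: 3110 * 0.969 = 3014
40–59: 2082 * 0.96 = 1999
60–79: 6021 * 0.971 = 5846
80+: 4070 * 0.963 + 13112 * 0.576 = 3919 + 7553 = 11472
Net migration: 40–59 + 160 → 2159
Population now: 0–19=1437, 20–39=3014, 40–59=2159, 60–79=5846, 80+=11472
Total after period 3: 1437 + 3014 + 2159 + 5846 + 11472 = 23928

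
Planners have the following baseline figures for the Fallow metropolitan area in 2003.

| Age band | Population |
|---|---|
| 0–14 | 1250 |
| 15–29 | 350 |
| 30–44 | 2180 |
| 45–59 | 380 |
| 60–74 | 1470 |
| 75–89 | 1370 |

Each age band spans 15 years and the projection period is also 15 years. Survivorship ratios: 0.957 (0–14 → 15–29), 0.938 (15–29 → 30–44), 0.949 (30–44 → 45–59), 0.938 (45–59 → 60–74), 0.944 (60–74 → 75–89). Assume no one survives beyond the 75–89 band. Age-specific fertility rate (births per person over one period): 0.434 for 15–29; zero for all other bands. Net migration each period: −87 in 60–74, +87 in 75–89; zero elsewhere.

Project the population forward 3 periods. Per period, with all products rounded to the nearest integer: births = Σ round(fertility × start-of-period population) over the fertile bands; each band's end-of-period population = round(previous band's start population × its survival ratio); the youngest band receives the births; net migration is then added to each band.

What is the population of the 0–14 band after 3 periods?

Let group 1 be 0–14 through group 6 = 75–89.
[period 1]
Births: 350 × 0.434 = 152
Group 2: 1250 × 0.957 = 1196
Group 3: 350 × 0.938 = 328
Group 4: 2180 × 0.949 = 2069
Group 5: 380 × 0.938 = 356
Group 6: 1470 × 0.944 = 1388
Net migration: Group 5 − 87 → 269; Group 6 + 87 → 1475
→ [152, 1196, 328, 2069, 269, 1475]
[period 2]
Births: 1196 × 0.434 = 519
Group 2: 152 × 0.957 = 145
Group 3: 1196 × 0.938 = 1122
Group 4: 328 × 0.949 = 311
Group 5: 2069 × 0.938 = 1941
Group 6: 269 × 0.944 = 254
Net migration: Group 5 − 87 → 1854; Group 6 + 87 → 341
→ [519, 145, 1122, 311, 1854, 341]
[period 3]
Births: 145 × 0.434 = 63
Group 2: 519 × 0.957 = 497
Group 3: 145 × 0.938 = 136
Group 4: 1122 × 0.949 = 1065
Group 5: 311 × 0.938 = 292
Group 6: 1854 × 0.944 = 1750
Net migration: Group 5 − 87 → 205; Group 6 + 87 → 1837
→ [63, 497, 136, 1065, 205, 1837]

63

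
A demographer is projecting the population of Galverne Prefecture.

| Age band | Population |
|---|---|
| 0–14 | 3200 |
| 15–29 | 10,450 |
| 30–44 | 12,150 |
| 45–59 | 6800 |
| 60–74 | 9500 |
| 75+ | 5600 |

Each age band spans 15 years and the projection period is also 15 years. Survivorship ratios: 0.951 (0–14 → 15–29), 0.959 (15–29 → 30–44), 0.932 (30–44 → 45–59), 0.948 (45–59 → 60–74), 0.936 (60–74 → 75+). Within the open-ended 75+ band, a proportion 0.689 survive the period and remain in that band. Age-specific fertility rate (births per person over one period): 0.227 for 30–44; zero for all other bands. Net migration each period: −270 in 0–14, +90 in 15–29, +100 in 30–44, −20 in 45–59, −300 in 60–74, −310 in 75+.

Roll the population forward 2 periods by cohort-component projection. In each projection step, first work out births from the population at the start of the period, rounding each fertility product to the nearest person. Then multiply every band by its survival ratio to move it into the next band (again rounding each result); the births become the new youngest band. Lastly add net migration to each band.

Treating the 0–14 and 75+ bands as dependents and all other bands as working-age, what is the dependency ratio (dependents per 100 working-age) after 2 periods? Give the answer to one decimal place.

63.2

Period 1:
Births: 12150 × 0.227 = 2758
15–29: 3200 × 0.951 = 3043
30–44: 10450 × 0.959 = 10022
45–59: 12150 × 0.932 = 11324
60–74: 6800 × 0.948 = 6446
75+: 9500 × 0.936 + 5600 × 0.689 = 8892 + 3858 = 12750
Net migration: 0–14 − 270 → 2488; 15–29 + 90 → 3133; 30–44 + 100 → 10122; 45–59 − 20 → 11304; 60–74 − 300 → 6146; 75+ − 310 → 12440
End of period: [2488, 3133, 10122, 11304, 6146, 12440]
Period 2:
Births: 10122 × 0.227 = 2298
15–29: 2488 × 0.951 = 2366
30–44: 3133 × 0.959 = 3005
45–59: 10122 × 0.932 = 9434
60–74: 11304 × 0.948 = 10716
75+: 6146 × 0.936 + 12440 × 0.689 = 5753 + 8571 = 14324
Net migration: 0–14 − 270 → 2028; 15–29 + 90 → 2456; 30–44 + 100 → 3105; 45–59 − 20 → 9414; 60–74 − 300 → 10416; 75+ − 310 → 14014
End of period: [2028, 2456, 3105, 9414, 10416, 14014]
Dependents (band 0–14 + band 75+) = 2028 + 14014 = 16042; working-age = 25391; ratio = 16042/25391 × 100 = 63.2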